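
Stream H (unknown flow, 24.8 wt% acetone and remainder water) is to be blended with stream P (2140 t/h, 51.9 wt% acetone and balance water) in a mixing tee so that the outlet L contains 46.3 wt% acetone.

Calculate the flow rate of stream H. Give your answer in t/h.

Let H be the unknown flow. Total out = 2140 + H.
acetone balance: 1110.7 + 0.248·H = 0.463·(2140 + H)
(0.248 − 0.463)·H = 0.463×2140 − 1110.7 = -119.84
H = -119.84 / -0.215 = 557.4 t/h

557.4 t/h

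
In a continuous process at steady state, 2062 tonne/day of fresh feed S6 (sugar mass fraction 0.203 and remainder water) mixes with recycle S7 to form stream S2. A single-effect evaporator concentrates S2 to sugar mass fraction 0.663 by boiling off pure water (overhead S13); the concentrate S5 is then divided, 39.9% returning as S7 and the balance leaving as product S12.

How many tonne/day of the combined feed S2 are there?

2481 tonne/day

Overall sugar balance (none leaves overhead): sugar in fresh feed = sugar in product, i.e. 2062×0.203 = (1−0.399)·S5·0.663.
S5 = 418.59/(0.663×0.601) = 1050.5 tonne/day.
Recycle S7 = 0.399×1050.5 = 419.15 tonne/day.
Combined feed S2 = 2062 + 419.15 = 2481.2 tonne/day.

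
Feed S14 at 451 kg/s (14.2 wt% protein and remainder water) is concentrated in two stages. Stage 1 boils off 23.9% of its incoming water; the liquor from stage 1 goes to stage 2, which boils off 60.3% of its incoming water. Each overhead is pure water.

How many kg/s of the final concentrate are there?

180.9 kg/s

water in feed = 451×0.858 = 386.96 kg/s.
After stage 1: water left = (1−0.239)×386.96 = 294.48; stream total = 358.52 kg/s.
After stage 2: water left = (1−0.603)×294.48 = 116.91; final concentrate = 180.95 kg/s.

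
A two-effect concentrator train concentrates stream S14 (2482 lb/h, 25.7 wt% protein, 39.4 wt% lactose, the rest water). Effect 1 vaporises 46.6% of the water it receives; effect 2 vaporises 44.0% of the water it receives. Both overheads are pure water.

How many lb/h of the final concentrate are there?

water in feed = 2482×0.349 = 866.22 lb/h.
After stage 1: water left = (1−0.466)×866.22 = 462.56; stream total = 2078.3 lb/h.
After stage 2: water left = (1−0.440)×462.56 = 259.03; final concentrate = 1874.8 lb/h.

1875 lb/h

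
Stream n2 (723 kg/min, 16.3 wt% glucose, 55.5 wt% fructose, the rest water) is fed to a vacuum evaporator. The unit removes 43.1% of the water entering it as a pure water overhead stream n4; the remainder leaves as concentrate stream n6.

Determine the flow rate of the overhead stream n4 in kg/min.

87.87 kg/min

water entering = 723×0.282 = 203.89 kg/min; overhead removed = 0.431×203.89 = 87.875 kg/min.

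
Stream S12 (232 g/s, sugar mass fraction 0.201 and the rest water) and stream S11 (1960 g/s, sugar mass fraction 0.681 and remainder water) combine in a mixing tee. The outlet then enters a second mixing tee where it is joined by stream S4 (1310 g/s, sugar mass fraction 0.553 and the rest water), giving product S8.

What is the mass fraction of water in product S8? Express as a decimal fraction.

0.399

Overall, product flow = 3502 g/s.
water in = 232×0.799 + 1960×0.319 + 1310×0.447 = 1396.2 g/s.
water fraction in S8 = 0.399.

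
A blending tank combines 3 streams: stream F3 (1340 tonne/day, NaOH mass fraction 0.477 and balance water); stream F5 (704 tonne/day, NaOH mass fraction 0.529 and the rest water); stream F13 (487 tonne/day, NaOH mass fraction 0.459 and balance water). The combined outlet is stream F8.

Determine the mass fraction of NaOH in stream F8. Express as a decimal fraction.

0.488

Total flow out = 1340 + 704 + 487 = 2531 tonne/day.
NaOH in = 1340×0.477 + 704×0.529 + 487×0.459 = 1235.1 tonne/day.
NaOH mass fraction in F8 = 1235.1/2531 = 0.488.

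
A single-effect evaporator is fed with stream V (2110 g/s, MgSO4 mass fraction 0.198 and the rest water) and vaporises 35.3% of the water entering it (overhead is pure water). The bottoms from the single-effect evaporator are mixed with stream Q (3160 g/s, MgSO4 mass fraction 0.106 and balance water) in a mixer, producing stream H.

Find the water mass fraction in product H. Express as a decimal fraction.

0.839

Vapour removed = 0.353×0.802×2110 = 597.35 g/s; concentrate = 1512.6 g/s.
water reaching the mixer = 1094.9 (from concentrate) + 3160×0.894 = 3919.9 g/s.
Product flow = 1512.6 + 3160 = 4672.6 g/s; water fraction = 0.839.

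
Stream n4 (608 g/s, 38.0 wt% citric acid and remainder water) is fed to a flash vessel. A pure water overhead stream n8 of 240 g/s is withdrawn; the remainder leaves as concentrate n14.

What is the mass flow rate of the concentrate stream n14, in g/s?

368 g/s

Concentrate = 608 − 240 = 368 g/s.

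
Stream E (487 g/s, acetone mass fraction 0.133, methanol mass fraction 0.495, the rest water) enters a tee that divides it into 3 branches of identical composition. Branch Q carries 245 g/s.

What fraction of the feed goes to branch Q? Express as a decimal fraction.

0.503

Fraction to Q = 245/487 = 0.5031.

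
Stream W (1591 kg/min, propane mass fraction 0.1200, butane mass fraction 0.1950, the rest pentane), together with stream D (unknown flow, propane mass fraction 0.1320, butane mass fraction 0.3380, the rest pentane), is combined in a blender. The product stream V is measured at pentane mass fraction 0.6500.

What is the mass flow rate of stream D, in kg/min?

Let D be the unknown flow. Total out = 1591 + D.
pentane balance: 1089.8 + 0.530·D = 0.650·(1591 + D)
(0.530 − 0.650)·D = 0.650×1591 − 1089.8 = -55.685
D = -55.685 / -0.120 = 464.04 kg/min

464 kg/min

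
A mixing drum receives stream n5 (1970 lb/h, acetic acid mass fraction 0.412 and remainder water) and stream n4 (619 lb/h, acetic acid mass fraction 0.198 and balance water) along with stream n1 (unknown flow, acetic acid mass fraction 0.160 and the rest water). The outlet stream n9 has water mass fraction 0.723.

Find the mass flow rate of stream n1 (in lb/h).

1855 lb/h

Let n1 be the unknown flow. Total out = 2589 + n1.
water balance: 1654.8 + 0.840·n1 = 0.723·(2589 + n1)
(0.840 − 0.723)·n1 = 0.723×2589 − 1654.8 = 217.05
n1 = 217.05 / 0.117 = 1855.1 lb/h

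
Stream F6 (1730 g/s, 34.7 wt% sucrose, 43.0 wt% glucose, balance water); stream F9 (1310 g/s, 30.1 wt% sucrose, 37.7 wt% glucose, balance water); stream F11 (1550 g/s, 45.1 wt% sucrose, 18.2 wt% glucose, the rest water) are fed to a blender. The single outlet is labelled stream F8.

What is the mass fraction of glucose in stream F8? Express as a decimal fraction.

Total flow out = 1730 + 1310 + 1550 = 4590 g/s.
glucose in = 1730×0.430 + 1310×0.377 + 1550×0.182 = 1519.9 g/s.
glucose mass fraction in F8 = 1519.9/4590 = 0.3311.

0.3311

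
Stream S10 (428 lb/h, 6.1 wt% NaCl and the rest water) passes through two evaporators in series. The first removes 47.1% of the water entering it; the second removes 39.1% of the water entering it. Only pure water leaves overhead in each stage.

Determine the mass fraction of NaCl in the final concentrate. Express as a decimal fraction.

water in feed = 428×0.939 = 401.89 lb/h.
After stage 1: water left = (1−0.471)×401.89 = 212.6; stream total = 238.71 lb/h.
After stage 2: water left = (1−0.391)×212.6 = 129.47; final concentrate = 155.58 lb/h.
NaCl fraction = 26.108/155.58 = 0.168.

0.168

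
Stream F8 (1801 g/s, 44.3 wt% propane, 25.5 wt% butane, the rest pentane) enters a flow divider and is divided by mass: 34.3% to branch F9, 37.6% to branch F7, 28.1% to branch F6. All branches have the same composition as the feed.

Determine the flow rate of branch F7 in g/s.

Branch F7 flow = 0.376×1801 = 677.18 g/s.

677.2 g/s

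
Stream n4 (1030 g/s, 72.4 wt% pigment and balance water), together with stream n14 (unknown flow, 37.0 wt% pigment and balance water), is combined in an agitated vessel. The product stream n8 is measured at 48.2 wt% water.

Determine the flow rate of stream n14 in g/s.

1434 g/s

Let n14 be the unknown flow. Total out = 1030 + n14.
water balance: 284.28 + 0.630·n14 = 0.482·(1030 + n14)
(0.630 − 0.482)·n14 = 0.482×1030 − 284.28 = 212.18
n14 = 212.18 / 0.148 = 1433.6 g/s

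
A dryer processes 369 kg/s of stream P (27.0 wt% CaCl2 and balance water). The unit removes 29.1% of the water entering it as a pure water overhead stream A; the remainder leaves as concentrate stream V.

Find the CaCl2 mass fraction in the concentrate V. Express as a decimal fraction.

CaCl2 is not removed: 369×0.270 = 99.63 kg/s of CaCl2 enters V.
water entering = 369×0.730 = 269.37 kg/s; overhead removed = 0.291×269.37 = 78.387 kg/s.
Concentrate = 369 − 78.387 = 290.61 kg/s.
Mass fraction = 99.63/290.61 = 0.343.

0.343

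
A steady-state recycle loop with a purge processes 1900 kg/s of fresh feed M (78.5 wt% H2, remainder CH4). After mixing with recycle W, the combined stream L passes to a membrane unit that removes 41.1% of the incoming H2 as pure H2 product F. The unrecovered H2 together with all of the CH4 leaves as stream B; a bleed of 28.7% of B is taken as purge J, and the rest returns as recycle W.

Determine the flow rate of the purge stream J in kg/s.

CH4 enters only via M and leaves only via the purge: 1900×0.215 = 0.287×(CH4 in B), and the membrane unit passes all CH4, so CH4 in L = CH4 in B = 1423.3 kg/s.
H2 in L: m_A = 1900×0.785 + (1−0.287)·(1−0.411)·m_A, so m_A = 1491.5/0.5800 = 2571.4 kg/s.
B = (1−0.411)×2571.4 + 1423.3 = 2937.9 kg/s.
Purge J = 0.287×2937.9 = 843.17 kg/s.

843.2 kg/s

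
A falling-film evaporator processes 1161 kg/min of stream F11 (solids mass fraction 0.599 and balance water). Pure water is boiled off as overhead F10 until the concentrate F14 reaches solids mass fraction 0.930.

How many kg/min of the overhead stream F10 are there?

413.2 kg/min

solids is conserved: 1161×0.599 = 695.44 kg/min all reports to the concentrate.
Concentrate = 695.44/(target fraction) = 747.78 kg/min.
Overhead = 1161 − 747.78 = 413.22 kg/min.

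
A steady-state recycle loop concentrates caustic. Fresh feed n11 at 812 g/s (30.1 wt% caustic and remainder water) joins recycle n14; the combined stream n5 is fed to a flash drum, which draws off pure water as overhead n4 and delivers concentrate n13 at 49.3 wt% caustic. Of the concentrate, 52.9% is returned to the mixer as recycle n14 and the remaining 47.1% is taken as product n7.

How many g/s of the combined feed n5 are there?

1369 g/s

Overall caustic balance (none leaves overhead): caustic in fresh feed = caustic in product, i.e. 812×0.301 = (1−0.529)·n13·0.493.
n13 = 244.41/(0.493×0.471) = 1052.6 g/s.
Recycle n14 = 0.529×1052.6 = 556.81 g/s.
Combined feed n5 = 812 + 556.81 = 1368.8 g/s.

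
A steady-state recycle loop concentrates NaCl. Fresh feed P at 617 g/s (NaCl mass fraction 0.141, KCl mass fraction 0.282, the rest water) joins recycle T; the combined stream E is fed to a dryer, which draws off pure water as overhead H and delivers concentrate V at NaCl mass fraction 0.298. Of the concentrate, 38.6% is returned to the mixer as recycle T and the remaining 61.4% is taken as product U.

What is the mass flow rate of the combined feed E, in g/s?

Overall NaCl balance (none leaves overhead): NaCl in fresh feed = NaCl in product, i.e. 617×0.141 = (1−0.386)·V·0.298.
V = 86.997/(0.298×0.614) = 475.47 g/s.
Recycle T = 0.386×475.47 = 183.53 g/s.
Combined feed E = 617 + 183.53 = 800.53 g/s.

800.5 g/s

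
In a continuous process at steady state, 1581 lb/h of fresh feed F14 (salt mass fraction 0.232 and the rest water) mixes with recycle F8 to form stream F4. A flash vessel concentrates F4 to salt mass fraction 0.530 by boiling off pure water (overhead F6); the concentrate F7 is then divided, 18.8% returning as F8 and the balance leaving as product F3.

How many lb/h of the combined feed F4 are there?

Overall salt balance (none leaves overhead): salt in fresh feed = salt in product, i.e. 1581×0.232 = (1−0.188)·F7·0.530.
F7 = 366.79/(0.530×0.812) = 852.29 lb/h.
Recycle F8 = 0.188×852.29 = 160.23 lb/h.
Combined feed F4 = 1581 + 160.23 = 1741.2 lb/h.

1741 lb/h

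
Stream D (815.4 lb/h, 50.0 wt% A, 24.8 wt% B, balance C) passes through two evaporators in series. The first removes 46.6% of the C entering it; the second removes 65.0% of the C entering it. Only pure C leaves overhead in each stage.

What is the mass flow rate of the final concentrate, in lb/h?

C in feed = 815.4×0.252 = 205.48 lb/h.
After stage 1: C left = (1−0.466)×205.48 = 109.73; stream total = 719.65 lb/h.
After stage 2: C left = (1−0.650)×109.73 = 38.404; final concentrate = 648.32 lb/h.

648.3 lb/h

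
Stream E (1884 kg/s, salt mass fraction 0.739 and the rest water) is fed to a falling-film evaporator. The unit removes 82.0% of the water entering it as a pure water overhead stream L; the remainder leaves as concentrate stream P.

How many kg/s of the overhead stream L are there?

water entering = 1884×0.261 = 491.72 kg/s; overhead removed = 0.820×491.72 = 403.21 kg/s.

403.2 kg/s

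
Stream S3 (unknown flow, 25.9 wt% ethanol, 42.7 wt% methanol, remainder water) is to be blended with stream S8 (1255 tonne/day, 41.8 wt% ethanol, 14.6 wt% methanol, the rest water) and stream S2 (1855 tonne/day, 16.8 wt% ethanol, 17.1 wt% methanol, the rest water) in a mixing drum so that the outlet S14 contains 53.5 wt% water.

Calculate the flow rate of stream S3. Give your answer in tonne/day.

495.4 tonne/day

Let S3 be the unknown flow. Total out = 3110 + S3.
water balance: 1773.3 + 0.314·S3 = 0.535·(3110 + S3)
(0.314 − 0.535)·S3 = 0.535×3110 − 1773.3 = -109.48
S3 = -109.48 / -0.221 = 495.41 tonne/day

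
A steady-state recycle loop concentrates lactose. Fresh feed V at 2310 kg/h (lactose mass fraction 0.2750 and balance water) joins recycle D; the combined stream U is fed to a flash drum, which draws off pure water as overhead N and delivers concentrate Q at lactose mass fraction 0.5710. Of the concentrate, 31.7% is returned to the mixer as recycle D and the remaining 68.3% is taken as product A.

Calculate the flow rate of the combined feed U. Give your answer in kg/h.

Overall lactose balance (none leaves overhead): lactose in fresh feed = lactose in product, i.e. 2310×0.275 = (1−0.317)·Q·0.571.
Q = 635.25/(0.571×0.683) = 1628.9 kg/h.
Recycle D = 0.317×1628.9 = 516.35 kg/h.
Combined feed U = 2310 + 516.35 = 2826.4 kg/h.

2826 kg/h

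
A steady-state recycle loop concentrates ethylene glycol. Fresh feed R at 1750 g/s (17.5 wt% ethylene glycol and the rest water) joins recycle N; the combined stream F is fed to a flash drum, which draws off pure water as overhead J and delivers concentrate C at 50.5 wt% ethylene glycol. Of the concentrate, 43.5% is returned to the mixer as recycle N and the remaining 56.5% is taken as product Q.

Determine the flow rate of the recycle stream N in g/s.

466.9 g/s

Overall ethylene glycol balance (none leaves overhead): ethylene glycol in fresh feed = ethylene glycol in product, i.e. 1750×0.175 = (1−0.435)·C·0.505.
C = 306.25/(0.505×0.565) = 1073.3 g/s.
Recycle N = 0.435×1073.3 = 466.9 g/s.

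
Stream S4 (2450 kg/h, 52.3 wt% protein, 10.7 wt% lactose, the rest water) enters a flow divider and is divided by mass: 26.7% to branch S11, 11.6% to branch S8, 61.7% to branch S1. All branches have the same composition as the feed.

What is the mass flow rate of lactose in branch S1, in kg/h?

Branch S1 total = 0.617×2450 = 1511.7 kg/h.
lactose in S1 = 0.107×1511.7 = 161.75 kg/h.

161.7 kg/h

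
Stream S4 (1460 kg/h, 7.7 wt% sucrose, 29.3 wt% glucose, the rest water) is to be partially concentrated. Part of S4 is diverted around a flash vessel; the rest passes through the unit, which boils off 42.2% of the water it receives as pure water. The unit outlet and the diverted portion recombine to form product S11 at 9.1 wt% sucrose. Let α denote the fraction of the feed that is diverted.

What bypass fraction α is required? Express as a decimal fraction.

0.421

All 1460×0.077 = 112.42 kg/h of sucrose reaches S11, so S11 = 112.42/0.091 = 1235.4 kg/h and vapour = 224.62 kg/h.
The evaporator receives (1−α)·1460 of feed at 0.630 water and removes 0.422 of that water:
0.422×0.630×(1−α)×1460 = 224.62
(1−α) = 224.62/388.16 = 0.5787;  α = 0.4213.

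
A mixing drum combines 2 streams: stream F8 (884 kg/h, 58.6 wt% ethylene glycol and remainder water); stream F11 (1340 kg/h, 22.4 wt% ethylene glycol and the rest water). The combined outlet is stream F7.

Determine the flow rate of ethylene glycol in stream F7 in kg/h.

ethylene glycol out = ethylene glycol in = 884×0.586 + 1340×0.224 = 818.18 kg/h.

818.2 kg/h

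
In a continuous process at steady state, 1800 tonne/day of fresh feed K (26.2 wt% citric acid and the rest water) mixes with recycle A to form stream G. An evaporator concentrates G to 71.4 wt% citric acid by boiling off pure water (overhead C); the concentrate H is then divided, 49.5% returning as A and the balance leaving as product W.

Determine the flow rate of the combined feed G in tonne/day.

Overall citric acid balance (none leaves overhead): citric acid in fresh feed = citric acid in product, i.e. 1800×0.262 = (1−0.495)·H·0.714.
H = 471.6/(0.714×0.505) = 1307.9 tonne/day.
Recycle A = 0.495×1307.9 = 647.42 tonne/day.
Combined feed G = 1800 + 647.42 = 2447.4 tonne/day.

2447 tonne/day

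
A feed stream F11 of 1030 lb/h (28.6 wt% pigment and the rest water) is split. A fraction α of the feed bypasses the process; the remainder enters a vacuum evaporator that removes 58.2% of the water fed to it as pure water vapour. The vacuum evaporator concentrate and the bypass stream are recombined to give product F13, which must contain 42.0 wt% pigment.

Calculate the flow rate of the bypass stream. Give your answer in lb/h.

239.2 lb/h

All 1030×0.286 = 294.58 lb/h of pigment reaches F13, so F13 = 294.58/0.420 = 701.38 lb/h and vapour = 328.62 lb/h.
The evaporator receives (1−α)·1030 of feed at 0.714 water and removes 0.582 of that water:
0.582×0.714×(1−α)×1030 = 328.62
(1−α) = 328.62/428.01 = 0.7678;  α = 0.2322.
Bypass flow = 0.2322×1030 = 239.19 lb/h.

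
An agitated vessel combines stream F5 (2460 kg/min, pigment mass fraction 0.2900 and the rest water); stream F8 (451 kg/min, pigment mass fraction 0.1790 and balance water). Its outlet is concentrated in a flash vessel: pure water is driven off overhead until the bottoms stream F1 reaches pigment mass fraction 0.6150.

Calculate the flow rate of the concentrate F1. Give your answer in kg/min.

1291 kg/min

pigment entering = 2460×0.290 + 451×0.179 = 794.13 kg/min.
All pigment reports to F1, so F1 = 794.13/0.615 = 1291.3 kg/min.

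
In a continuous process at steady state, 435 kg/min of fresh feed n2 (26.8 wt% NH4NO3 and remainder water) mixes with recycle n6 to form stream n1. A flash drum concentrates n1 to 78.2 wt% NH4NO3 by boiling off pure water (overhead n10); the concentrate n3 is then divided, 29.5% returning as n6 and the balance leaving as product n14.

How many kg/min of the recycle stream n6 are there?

Overall NH4NO3 balance (none leaves overhead): NH4NO3 in fresh feed = NH4NO3 in product, i.e. 435×0.268 = (1−0.295)·n3·0.782.
n3 = 116.58/(0.782×0.705) = 211.46 kg/min.
Recycle n6 = 0.295×211.46 = 62.381 kg/min.

62.38 kg/min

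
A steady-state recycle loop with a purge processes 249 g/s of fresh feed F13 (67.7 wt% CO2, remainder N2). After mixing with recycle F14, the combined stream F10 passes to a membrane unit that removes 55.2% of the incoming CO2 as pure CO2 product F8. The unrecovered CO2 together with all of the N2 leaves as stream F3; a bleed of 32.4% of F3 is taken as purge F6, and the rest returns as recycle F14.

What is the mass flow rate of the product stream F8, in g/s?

CO2 in F10: m_A = 249×0.677 + (1−0.324)·(1−0.552)·m_A, so m_A = 168.57/0.6972 = 241.8 g/s.
Product F8 = 0.552×241.8 = 133.47 g/s.

133.5 g/s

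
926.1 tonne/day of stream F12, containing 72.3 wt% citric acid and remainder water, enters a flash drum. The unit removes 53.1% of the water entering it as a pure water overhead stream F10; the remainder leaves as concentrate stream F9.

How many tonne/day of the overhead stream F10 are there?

water entering = 926.1×0.277 = 256.53 tonne/day; overhead removed = 0.531×256.53 = 136.22 tonne/day.

136.2 tonne/day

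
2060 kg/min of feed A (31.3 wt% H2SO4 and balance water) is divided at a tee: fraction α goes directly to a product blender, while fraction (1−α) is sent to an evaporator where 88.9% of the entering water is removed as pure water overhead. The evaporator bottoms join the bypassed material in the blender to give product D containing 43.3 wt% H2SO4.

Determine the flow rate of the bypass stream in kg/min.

1125 kg/min

All 2060×0.313 = 644.78 kg/min of H2SO4 reaches D, so D = 644.78/0.433 = 1489.1 kg/min and vapour = 570.9 kg/min.
The evaporator receives (1−α)·2060 of feed at 0.687 water and removes 0.889 of that water:
0.889×0.687×(1−α)×2060 = 570.9
(1−α) = 570.9/1258.1 = 0.4538;  α = 0.5462.
Bypass flow = 0.5462×2060 = 1125.2 kg/min.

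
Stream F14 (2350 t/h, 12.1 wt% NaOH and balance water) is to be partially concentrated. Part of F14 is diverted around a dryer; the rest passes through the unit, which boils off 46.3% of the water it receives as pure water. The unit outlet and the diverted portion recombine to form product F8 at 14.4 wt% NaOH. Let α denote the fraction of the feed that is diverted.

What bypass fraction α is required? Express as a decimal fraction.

All 2350×0.121 = 284.35 t/h of NaOH reaches F8, so F8 = 284.35/0.144 = 1974.7 t/h and vapour = 375.35 t/h.
The evaporator receives (1−α)·2350 of feed at 0.879 water and removes 0.463 of that water:
0.463×0.879×(1−α)×2350 = 375.35
(1−α) = 375.35/956.4 = 0.3925;  α = 0.6075.

0.608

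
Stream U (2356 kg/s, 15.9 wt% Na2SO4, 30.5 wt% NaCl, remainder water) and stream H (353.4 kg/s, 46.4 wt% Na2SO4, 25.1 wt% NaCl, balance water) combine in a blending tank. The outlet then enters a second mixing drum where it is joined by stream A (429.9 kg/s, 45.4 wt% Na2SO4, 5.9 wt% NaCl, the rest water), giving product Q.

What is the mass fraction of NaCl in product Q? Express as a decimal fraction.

Overall, product flow = 3139.3 kg/s.
NaCl in = 2356×0.305 + 353.4×0.251 + 429.9×0.059 = 832.65 kg/s.
NaCl fraction in Q = 0.265.

0.265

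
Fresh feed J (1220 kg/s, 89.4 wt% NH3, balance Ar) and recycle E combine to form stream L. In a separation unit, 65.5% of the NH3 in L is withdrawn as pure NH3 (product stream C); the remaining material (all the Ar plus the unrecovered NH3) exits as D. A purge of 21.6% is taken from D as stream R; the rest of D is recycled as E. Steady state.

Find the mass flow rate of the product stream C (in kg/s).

979.3 kg/s

NH3 in L: m_A = 1220×0.894 + (1−0.216)·(1−0.655)·m_A, so m_A = 1090.7/0.7295 = 1495.1 kg/s.
Product C = 0.655×1495.1 = 979.27 kg/s.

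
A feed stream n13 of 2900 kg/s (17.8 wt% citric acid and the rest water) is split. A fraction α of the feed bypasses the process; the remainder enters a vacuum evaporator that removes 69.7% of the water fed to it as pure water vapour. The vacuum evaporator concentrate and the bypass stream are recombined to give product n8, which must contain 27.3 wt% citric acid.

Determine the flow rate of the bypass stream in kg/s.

All 2900×0.178 = 516.2 kg/s of citric acid reaches n8, so n8 = 516.2/0.273 = 1890.8 kg/s and vapour = 1009.2 kg/s.
The evaporator receives (1−α)·2900 of feed at 0.822 water and removes 0.697 of that water:
0.697×0.822×(1−α)×2900 = 1009.2
(1−α) = 1009.2/1661.5 = 0.6074;  α = 0.3926.
Bypass flow = 0.3926×2900 = 1138.6 kg/s.

1139 kg/s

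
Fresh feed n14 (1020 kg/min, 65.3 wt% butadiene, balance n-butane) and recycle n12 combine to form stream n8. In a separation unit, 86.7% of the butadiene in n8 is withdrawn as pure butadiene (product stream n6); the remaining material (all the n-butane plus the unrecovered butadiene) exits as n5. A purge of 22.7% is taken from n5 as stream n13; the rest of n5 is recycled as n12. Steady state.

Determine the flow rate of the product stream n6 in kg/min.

butadiene in n8: m_A = 1020×0.653 + (1−0.227)·(1−0.867)·m_A, so m_A = 666.06/0.8972 = 742.38 kg/min.
Product n6 = 0.867×742.38 = 643.65 kg/min.

643.6 kg/min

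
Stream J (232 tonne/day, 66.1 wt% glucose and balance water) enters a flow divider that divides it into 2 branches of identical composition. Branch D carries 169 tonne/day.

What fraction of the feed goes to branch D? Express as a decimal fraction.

0.728

Fraction to D = 169/232 = 0.7284.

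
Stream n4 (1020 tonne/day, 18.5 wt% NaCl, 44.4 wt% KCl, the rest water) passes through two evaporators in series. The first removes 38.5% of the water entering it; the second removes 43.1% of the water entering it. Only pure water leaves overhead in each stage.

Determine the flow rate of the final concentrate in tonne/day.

774 tonne/day

water in feed = 1020×0.371 = 378.42 tonne/day.
After stage 1: water left = (1−0.385)×378.42 = 232.73; stream total = 874.31 tonne/day.
After stage 2: water left = (1−0.431)×232.73 = 132.42; final concentrate = 774 tonne/day.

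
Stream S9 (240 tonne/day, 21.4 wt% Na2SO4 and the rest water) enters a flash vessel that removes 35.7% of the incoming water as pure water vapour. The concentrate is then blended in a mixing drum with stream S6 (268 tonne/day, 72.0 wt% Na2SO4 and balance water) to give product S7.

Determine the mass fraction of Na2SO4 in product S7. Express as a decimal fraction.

Vapour removed = 0.357×0.786×240 = 67.344 tonne/day; concentrate = 172.66 tonne/day.
Na2SO4 reaching the mixer = 51.36 (from concentrate) + 268×0.720 = 244.32 tonne/day.
Product flow = 172.66 + 268 = 440.66 tonne/day; Na2SO4 fraction = 0.554.

0.554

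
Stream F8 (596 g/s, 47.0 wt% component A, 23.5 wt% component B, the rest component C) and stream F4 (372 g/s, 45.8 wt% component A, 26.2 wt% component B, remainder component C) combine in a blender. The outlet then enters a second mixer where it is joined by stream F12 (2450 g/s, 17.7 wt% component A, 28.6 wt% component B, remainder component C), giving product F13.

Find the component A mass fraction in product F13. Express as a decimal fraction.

0.2587

Overall, product flow = 3418 g/s.
component A in = 596×0.470 + 372×0.458 + 2450×0.177 = 884.15 g/s.
component A fraction in F13 = 0.2587.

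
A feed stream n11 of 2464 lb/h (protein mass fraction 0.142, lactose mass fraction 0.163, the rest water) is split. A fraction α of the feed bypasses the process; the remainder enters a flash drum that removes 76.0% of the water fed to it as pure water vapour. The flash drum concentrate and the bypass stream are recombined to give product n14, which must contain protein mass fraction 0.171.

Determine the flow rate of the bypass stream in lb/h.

All 2464×0.142 = 349.89 lb/h of protein reaches n14, so n14 = 349.89/0.171 = 2046.1 lb/h and vapour = 417.87 lb/h.
The evaporator receives (1−α)·2464 of feed at 0.695 water and removes 0.760 of that water:
0.760×0.695×(1−α)×2464 = 417.87
(1−α) = 417.87/1301.5 = 0.3211;  α = 0.6789.
Bypass flow = 0.6789×2464 = 1672.9 lb/h.

1673 lb/h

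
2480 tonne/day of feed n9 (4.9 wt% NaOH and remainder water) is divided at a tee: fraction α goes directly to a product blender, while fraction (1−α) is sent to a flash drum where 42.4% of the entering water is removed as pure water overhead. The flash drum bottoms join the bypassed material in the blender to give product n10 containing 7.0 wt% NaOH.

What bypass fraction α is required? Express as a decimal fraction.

0.256

All 2480×0.049 = 121.52 tonne/day of NaOH reaches n10, so n10 = 121.52/0.070 = 1736 tonne/day and vapour = 744 tonne/day.
The evaporator receives (1−α)·2480 of feed at 0.951 water and removes 0.424 of that water:
0.424×0.951×(1−α)×2480 = 744
(1−α) = 744/1000 = 0.7440;  α = 0.2560.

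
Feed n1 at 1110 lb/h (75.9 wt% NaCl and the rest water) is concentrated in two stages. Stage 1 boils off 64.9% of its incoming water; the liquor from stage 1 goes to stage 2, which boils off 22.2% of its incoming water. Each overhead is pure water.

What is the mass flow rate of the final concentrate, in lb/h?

915.5 lb/h

water in feed = 1110×0.241 = 267.51 lb/h.
After stage 1: water left = (1−0.649)×267.51 = 93.896; stream total = 936.39 lb/h.
After stage 2: water left = (1−0.222)×93.896 = 73.051; final concentrate = 915.54 lb/h.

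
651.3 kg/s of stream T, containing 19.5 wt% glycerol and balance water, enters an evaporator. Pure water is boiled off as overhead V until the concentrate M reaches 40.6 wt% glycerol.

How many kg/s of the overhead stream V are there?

glycerol is conserved: 651.3×0.195 = 127 kg/s all reports to the concentrate.
Concentrate = 127/(target fraction) = 312.82 kg/s.
Overhead = 651.3 − 312.82 = 338.48 kg/s.

338.5 kg/s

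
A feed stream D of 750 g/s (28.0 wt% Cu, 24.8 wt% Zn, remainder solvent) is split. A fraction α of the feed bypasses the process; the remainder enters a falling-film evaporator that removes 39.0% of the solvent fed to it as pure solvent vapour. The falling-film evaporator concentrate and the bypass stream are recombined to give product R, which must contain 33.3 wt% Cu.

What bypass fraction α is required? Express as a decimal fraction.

All 750×0.280 = 210 g/s of Cu reaches R, so R = 210/0.333 = 630.63 g/s and vapour = 119.37 g/s.
The evaporator receives (1−α)·750 of feed at 0.472 solvent and removes 0.390 of that solvent:
0.390×0.472×(1−α)×750 = 119.37
(1−α) = 119.37/138.06 = 0.8646;  α = 0.1354.

0.135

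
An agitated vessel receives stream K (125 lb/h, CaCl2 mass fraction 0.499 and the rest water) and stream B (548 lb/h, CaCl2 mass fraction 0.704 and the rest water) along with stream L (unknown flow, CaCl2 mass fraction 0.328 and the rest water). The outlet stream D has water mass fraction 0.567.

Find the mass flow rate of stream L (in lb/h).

1493 lb/h

Let L be the unknown flow. Total out = 673 + L.
water balance: 224.83 + 0.672·L = 0.567·(673 + L)
(0.672 − 0.567)·L = 0.567×673 − 224.83 = 156.76
L = 156.76 / 0.105 = 1492.9 lb/h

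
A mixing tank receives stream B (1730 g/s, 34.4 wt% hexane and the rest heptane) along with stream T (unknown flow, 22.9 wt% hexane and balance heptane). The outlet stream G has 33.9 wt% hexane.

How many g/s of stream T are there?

Let T be the unknown flow. Total out = 1730 + T.
hexane balance: 595.12 + 0.229·T = 0.339·(1730 + T)
(0.229 − 0.339)·T = 0.339×1730 − 595.12 = -8.65
T = -8.65 / -0.110 = 78.636 g/s

78.64 g/s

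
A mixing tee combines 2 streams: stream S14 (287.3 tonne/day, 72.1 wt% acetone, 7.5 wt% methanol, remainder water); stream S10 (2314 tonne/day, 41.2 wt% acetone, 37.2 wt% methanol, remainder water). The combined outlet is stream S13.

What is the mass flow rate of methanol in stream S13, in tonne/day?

methanol out = methanol in = 287.3×0.075 + 2314×0.372 = 882.36 tonne/day.

882.4 tonne/day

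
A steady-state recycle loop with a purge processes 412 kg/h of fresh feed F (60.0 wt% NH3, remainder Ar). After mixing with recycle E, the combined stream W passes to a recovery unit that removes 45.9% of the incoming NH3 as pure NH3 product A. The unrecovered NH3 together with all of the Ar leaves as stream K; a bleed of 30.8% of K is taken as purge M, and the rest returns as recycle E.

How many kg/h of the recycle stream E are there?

518.2 kg/h

Ar enters only via F and leaves only via the purge: 412×0.400 = 0.308×(Ar in K), and the recovery unit passes all Ar, so Ar in W = Ar in K = 535.06 kg/h.
NH3 in W: m_A = 412×0.600 + (1−0.308)·(1−0.459)·m_A, so m_A = 247.2/0.6256 = 395.12 kg/h.
K = (1−0.459)×395.12 + 535.06 = 748.83 kg/h.
Recycle E = (1−0.308)×748.83 = 518.19 kg/h.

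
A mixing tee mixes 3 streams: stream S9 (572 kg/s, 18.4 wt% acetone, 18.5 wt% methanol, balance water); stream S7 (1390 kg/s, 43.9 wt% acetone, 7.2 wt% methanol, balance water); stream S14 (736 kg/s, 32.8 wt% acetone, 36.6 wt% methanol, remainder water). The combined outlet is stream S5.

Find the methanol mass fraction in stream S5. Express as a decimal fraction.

0.176

Total flow out = 572 + 1390 + 736 = 2698 kg/s.
methanol in = 572×0.185 + 1390×0.072 + 736×0.366 = 475.28 kg/s.
methanol mass fraction in S5 = 475.28/2698 = 0.176.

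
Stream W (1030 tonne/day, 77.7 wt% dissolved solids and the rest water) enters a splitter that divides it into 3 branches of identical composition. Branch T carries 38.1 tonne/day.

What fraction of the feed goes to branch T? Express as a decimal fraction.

Fraction to T = 38.1/1030 = 0.0370.

0.037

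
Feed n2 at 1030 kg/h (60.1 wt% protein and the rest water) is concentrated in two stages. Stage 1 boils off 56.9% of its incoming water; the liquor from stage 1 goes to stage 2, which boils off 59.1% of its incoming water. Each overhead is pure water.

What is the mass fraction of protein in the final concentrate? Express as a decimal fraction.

0.8952

water in feed = 1030×0.399 = 410.97 kg/h.
After stage 1: water left = (1−0.569)×410.97 = 177.13; stream total = 796.16 kg/h.
After stage 2: water left = (1−0.591)×177.13 = 72.445; final concentrate = 691.48 kg/h.
protein fraction = 619.03/691.48 = 0.8952.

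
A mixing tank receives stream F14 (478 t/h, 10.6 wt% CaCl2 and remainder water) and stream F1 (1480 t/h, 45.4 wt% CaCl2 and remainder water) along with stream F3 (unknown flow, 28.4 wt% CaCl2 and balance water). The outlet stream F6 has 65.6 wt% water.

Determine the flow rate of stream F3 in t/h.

817.3 t/h

Let F3 be the unknown flow. Total out = 1958 + F3.
water balance: 1235.4 + 0.716·F3 = 0.656·(1958 + F3)
(0.716 − 0.656)·F3 = 0.656×1958 − 1235.4 = 49.036
F3 = 49.036 / 0.060 = 817.27 t/h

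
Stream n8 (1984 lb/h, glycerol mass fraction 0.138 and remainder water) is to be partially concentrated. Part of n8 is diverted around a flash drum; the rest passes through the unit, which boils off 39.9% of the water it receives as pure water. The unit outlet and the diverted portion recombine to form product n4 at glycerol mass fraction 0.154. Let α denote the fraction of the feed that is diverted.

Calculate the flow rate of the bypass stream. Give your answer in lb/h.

All 1984×0.138 = 273.79 lb/h of glycerol reaches n4, so n4 = 273.79/0.154 = 1777.9 lb/h and vapour = 206.13 lb/h.
The evaporator receives (1−α)·1984 of feed at 0.862 water and removes 0.399 of that water:
0.399×0.862×(1−α)×1984 = 206.13
(1−α) = 206.13/682.37 = 0.3021;  α = 0.6979.
Bypass flow = 0.6979×1984 = 1384.7 lb/h.

1385 lb/h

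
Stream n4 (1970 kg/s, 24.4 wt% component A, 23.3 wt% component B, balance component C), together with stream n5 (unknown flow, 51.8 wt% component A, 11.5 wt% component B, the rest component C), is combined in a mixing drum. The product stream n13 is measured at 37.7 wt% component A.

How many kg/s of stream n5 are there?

1858 kg/s

Let n5 be the unknown flow. Total out = 1970 + n5.
component A balance: 480.68 + 0.518·n5 = 0.377·(1970 + n5)
(0.518 − 0.377)·n5 = 0.377×1970 − 480.68 = 262.01
n5 = 262.01 / 0.141 = 1858.2 kg/s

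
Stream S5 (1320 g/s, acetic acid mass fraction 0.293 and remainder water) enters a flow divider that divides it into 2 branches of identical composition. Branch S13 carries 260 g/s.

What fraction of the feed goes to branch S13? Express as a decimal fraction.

Fraction to S13 = 260/1320 = 0.1970.

0.197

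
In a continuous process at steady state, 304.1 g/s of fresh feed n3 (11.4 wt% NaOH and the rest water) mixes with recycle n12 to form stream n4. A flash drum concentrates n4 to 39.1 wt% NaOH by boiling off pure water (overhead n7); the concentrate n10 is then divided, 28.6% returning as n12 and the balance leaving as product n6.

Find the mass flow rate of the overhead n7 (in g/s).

Overall NaOH balance (none leaves overhead): NaOH in fresh feed = NaOH in product, i.e. 304.1×0.114 = (1−0.286)·n10·0.391.
n10 = 34.667/(0.391×0.714) = 124.18 g/s.
Recycle n12 = 0.286×124.18 = 35.515 g/s.
Combined feed n4 = 304.1 + 35.515 = 339.62 g/s.
Overhead n7 = n4 − n10 = 339.62 − 124.18 = 215.44 g/s.

215.4 g/s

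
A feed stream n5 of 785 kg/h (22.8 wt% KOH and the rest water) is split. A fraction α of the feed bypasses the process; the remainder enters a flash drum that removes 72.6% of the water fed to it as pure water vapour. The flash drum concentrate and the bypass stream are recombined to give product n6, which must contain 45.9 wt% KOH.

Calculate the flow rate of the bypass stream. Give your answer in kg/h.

All 785×0.228 = 178.98 kg/h of KOH reaches n6, so n6 = 178.98/0.459 = 389.93 kg/h and vapour = 395.07 kg/h.
The evaporator receives (1−α)·785 of feed at 0.772 water and removes 0.726 of that water:
0.726×0.772×(1−α)×785 = 395.07
(1−α) = 395.07/439.97 = 0.8979;  α = 0.1021.
Bypass flow = 0.1021×785 = 80.12 kg/h.

80.12 kg/h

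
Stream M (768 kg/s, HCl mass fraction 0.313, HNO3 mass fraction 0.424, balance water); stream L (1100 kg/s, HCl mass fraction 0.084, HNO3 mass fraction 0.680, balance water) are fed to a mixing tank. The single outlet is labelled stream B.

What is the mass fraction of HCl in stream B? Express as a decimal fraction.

Total flow out = 768 + 1100 = 1868 kg/s.
HCl in = 768×0.313 + 1100×0.084 = 332.78 kg/s.
HCl mass fraction in B = 332.78/1868 = 0.178.

0.178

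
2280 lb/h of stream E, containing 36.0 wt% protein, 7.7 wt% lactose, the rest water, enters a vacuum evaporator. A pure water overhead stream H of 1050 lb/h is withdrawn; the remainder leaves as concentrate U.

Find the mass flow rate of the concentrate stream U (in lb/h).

1230 lb/h

Concentrate = 2280 − 1050 = 1230 lb/h.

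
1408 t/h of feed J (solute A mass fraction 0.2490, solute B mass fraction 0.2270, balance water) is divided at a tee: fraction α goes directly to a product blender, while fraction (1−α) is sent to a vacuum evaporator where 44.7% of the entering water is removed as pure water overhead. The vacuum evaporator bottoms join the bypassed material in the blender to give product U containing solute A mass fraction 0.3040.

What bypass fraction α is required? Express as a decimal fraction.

All 1408×0.249 = 350.59 t/h of solute A reaches U, so U = 350.59/0.304 = 1153.3 t/h and vapour = 254.74 t/h.
The evaporator receives (1−α)·1408 of feed at 0.524 water and removes 0.447 of that water:
0.447×0.524×(1−α)×1408 = 254.74
(1−α) = 254.74/329.79 = 0.7724;  α = 0.2276.

0.228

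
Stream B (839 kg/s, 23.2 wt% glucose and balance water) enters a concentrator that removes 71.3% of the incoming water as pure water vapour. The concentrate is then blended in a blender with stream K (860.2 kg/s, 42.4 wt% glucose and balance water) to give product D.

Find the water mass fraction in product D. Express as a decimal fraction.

0.549

Vapour removed = 0.713×0.768×839 = 459.42 kg/s; concentrate = 379.58 kg/s.
water reaching the mixer = 184.93 (from concentrate) + 860.2×0.576 = 680.4 kg/s.
Product flow = 379.58 + 860.2 = 1239.8 kg/s; water fraction = 0.549.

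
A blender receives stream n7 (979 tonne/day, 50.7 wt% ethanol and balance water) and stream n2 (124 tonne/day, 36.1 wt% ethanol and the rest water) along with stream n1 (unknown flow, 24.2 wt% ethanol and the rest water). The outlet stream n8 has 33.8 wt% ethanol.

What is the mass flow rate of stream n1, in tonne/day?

Let n1 be the unknown flow. Total out = 1103 + n1.
ethanol balance: 541.12 + 0.242·n1 = 0.338·(1103 + n1)
(0.242 − 0.338)·n1 = 0.338×1103 − 541.12 = -168.3
n1 = -168.3 / -0.096 = 1753.2 tonne/day

1753 tonne/day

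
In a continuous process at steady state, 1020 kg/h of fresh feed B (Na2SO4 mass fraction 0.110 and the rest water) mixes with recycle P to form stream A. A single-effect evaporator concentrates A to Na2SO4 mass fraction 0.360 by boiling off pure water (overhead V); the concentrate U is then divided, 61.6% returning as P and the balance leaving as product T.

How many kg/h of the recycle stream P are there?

500 kg/h

Overall Na2SO4 balance (none leaves overhead): Na2SO4 in fresh feed = Na2SO4 in product, i.e. 1020×0.110 = (1−0.616)·U·0.360.
U = 112.2/(0.360×0.384) = 811.63 kg/h.
Recycle P = 0.616×811.63 = 499.97 kg/h.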